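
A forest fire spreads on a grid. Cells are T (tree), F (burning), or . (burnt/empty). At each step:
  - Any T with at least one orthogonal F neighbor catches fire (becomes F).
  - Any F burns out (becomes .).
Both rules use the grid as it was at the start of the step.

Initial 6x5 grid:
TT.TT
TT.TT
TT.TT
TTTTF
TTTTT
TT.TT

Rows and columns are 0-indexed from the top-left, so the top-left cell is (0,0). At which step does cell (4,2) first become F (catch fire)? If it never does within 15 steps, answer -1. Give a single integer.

Step 1: cell (4,2)='T' (+3 fires, +1 burnt)
Step 2: cell (4,2)='T' (+5 fires, +3 burnt)
Step 3: cell (4,2)='F' (+5 fires, +5 burnt)
  -> target ignites at step 3
Step 4: cell (4,2)='.' (+4 fires, +5 burnt)
Step 5: cell (4,2)='.' (+4 fires, +4 burnt)
Step 6: cell (4,2)='.' (+3 fires, +4 burnt)
Step 7: cell (4,2)='.' (+1 fires, +3 burnt)
Step 8: cell (4,2)='.' (+0 fires, +1 burnt)
  fire out at step 8

3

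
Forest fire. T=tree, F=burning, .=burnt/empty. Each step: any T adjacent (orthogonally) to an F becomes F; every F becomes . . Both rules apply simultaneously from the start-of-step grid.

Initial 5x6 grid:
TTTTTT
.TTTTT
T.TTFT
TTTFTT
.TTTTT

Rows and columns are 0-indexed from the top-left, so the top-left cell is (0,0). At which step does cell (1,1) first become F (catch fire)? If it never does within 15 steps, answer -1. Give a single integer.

Step 1: cell (1,1)='T' (+6 fires, +2 burnt)
Step 2: cell (1,1)='T' (+8 fires, +6 burnt)
Step 3: cell (1,1)='T' (+6 fires, +8 burnt)
Step 4: cell (1,1)='F' (+3 fires, +6 burnt)
  -> target ignites at step 4
Step 5: cell (1,1)='.' (+1 fires, +3 burnt)
Step 6: cell (1,1)='.' (+1 fires, +1 burnt)
Step 7: cell (1,1)='.' (+0 fires, +1 burnt)
  fire out at step 7

4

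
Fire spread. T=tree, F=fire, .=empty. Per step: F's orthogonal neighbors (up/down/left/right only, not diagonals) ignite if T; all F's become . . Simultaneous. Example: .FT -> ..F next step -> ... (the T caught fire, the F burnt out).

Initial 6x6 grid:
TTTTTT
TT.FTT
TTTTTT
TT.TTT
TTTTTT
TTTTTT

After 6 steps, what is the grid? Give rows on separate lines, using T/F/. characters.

Step 1: 3 trees catch fire, 1 burn out
  TTTFTT
  TT..FT
  TTTFTT
  TT.TTT
  TTTTTT
  TTTTTT
Step 2: 6 trees catch fire, 3 burn out
  TTF.FT
  TT...F
  TTF.FT
  TT.FTT
  TTTTTT
  TTTTTT
Step 3: 6 trees catch fire, 6 burn out
  TF...F
  TT....
  TF...F
  TT..FT
  TTTFTT
  TTTTTT
Step 4: 8 trees catch fire, 6 burn out
  F.....
  TF....
  F.....
  TF...F
  TTF.FT
  TTTFTT
Step 5: 6 trees catch fire, 8 burn out
  ......
  F.....
  ......
  F.....
  TF...F
  TTF.FT
Step 6: 3 trees catch fire, 6 burn out
  ......
  ......
  ......
  ......
  F.....
  TF...F

......
......
......
......
F.....
TF...F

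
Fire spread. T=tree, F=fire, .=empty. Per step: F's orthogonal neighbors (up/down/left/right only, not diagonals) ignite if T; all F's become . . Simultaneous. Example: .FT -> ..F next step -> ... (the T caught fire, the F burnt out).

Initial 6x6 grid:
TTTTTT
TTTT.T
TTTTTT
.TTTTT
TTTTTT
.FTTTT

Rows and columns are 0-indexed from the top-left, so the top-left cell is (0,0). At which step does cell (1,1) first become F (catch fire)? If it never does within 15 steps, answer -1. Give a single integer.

Step 1: cell (1,1)='T' (+2 fires, +1 burnt)
Step 2: cell (1,1)='T' (+4 fires, +2 burnt)
Step 3: cell (1,1)='T' (+4 fires, +4 burnt)
Step 4: cell (1,1)='F' (+6 fires, +4 burnt)
  -> target ignites at step 4
Step 5: cell (1,1)='.' (+6 fires, +6 burnt)
Step 6: cell (1,1)='.' (+5 fires, +6 burnt)
Step 7: cell (1,1)='.' (+2 fires, +5 burnt)
Step 8: cell (1,1)='.' (+2 fires, +2 burnt)
Step 9: cell (1,1)='.' (+1 fires, +2 burnt)
Step 10: cell (1,1)='.' (+0 fires, +1 burnt)
  fire out at step 10

4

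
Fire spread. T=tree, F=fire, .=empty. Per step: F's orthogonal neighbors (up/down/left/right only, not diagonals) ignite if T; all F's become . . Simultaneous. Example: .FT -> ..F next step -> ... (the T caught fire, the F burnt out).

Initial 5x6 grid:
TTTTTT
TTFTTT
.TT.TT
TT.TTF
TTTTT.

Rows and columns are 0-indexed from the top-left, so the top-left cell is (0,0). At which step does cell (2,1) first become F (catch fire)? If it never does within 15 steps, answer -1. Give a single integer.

Step 1: cell (2,1)='T' (+6 fires, +2 burnt)
Step 2: cell (2,1)='F' (+9 fires, +6 burnt)
  -> target ignites at step 2
Step 3: cell (2,1)='.' (+5 fires, +9 burnt)
Step 4: cell (2,1)='.' (+3 fires, +5 burnt)
Step 5: cell (2,1)='.' (+1 fires, +3 burnt)
Step 6: cell (2,1)='.' (+0 fires, +1 burnt)
  fire out at step 6

2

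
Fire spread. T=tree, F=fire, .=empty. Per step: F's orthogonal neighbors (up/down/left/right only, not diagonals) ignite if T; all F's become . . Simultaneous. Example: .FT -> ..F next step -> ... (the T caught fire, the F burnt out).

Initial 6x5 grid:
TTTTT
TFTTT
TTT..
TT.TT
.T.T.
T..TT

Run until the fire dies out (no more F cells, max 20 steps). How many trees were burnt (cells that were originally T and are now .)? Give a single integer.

Step 1: +4 fires, +1 burnt (F count now 4)
Step 2: +6 fires, +4 burnt (F count now 6)
Step 3: +4 fires, +6 burnt (F count now 4)
Step 4: +1 fires, +4 burnt (F count now 1)
Step 5: +0 fires, +1 burnt (F count now 0)
Fire out after step 5
Initially T: 21, now '.': 24
Total burnt (originally-T cells now '.'): 15

Answer: 15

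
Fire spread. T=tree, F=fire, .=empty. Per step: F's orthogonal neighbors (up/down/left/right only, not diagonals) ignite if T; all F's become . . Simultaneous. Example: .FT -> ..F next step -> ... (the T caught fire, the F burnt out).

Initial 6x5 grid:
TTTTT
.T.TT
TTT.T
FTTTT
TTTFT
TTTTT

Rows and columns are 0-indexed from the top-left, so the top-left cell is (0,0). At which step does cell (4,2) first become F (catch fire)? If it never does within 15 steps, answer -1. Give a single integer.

Step 1: cell (4,2)='F' (+7 fires, +2 burnt)
  -> target ignites at step 1
Step 2: cell (4,2)='.' (+7 fires, +7 burnt)
Step 3: cell (4,2)='.' (+4 fires, +7 burnt)
Step 4: cell (4,2)='.' (+2 fires, +4 burnt)
Step 5: cell (4,2)='.' (+4 fires, +2 burnt)
Step 6: cell (4,2)='.' (+1 fires, +4 burnt)
Step 7: cell (4,2)='.' (+0 fires, +1 burnt)
  fire out at step 7

1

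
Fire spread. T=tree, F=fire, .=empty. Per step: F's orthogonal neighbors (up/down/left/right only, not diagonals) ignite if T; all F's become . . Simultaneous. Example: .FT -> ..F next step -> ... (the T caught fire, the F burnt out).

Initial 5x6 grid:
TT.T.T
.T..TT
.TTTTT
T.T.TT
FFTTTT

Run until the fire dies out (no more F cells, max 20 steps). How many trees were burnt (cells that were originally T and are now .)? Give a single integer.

Step 1: +2 fires, +2 burnt (F count now 2)
Step 2: +2 fires, +2 burnt (F count now 2)
Step 3: +2 fires, +2 burnt (F count now 2)
Step 4: +4 fires, +2 burnt (F count now 4)
Step 5: +3 fires, +4 burnt (F count now 3)
Step 6: +3 fires, +3 burnt (F count now 3)
Step 7: +2 fires, +3 burnt (F count now 2)
Step 8: +1 fires, +2 burnt (F count now 1)
Step 9: +0 fires, +1 burnt (F count now 0)
Fire out after step 9
Initially T: 20, now '.': 29
Total burnt (originally-T cells now '.'): 19

Answer: 19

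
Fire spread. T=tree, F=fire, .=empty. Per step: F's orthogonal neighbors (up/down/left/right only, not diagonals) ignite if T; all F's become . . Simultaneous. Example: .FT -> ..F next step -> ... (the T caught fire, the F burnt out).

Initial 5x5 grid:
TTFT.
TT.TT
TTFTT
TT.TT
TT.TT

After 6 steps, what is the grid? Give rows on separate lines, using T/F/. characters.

Step 1: 4 trees catch fire, 2 burn out
  TF.F.
  TT.TT
  TF.FT
  TT.TT
  TT.TT
Step 2: 7 trees catch fire, 4 burn out
  F....
  TF.FT
  F...F
  TF.FT
  TT.TT
Step 3: 6 trees catch fire, 7 burn out
  .....
  F...F
  .....
  F...F
  TF.FT
Step 4: 2 trees catch fire, 6 burn out
  .....
  .....
  .....
  .....
  F...F
Step 5: 0 trees catch fire, 2 burn out
  .....
  .....
  .....
  .....
  .....
Step 6: 0 trees catch fire, 0 burn out
  .....
  .....
  .....
  .....
  .....

.....
.....
.....
.....
.....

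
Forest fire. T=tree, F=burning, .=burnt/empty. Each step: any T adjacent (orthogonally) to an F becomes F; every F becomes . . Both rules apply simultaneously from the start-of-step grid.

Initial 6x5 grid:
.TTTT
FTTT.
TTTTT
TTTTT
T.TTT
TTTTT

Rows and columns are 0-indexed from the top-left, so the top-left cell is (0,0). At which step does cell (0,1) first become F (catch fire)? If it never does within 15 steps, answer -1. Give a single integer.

Step 1: cell (0,1)='T' (+2 fires, +1 burnt)
Step 2: cell (0,1)='F' (+4 fires, +2 burnt)
  -> target ignites at step 2
Step 3: cell (0,1)='.' (+5 fires, +4 burnt)
Step 4: cell (0,1)='.' (+4 fires, +5 burnt)
Step 5: cell (0,1)='.' (+5 fires, +4 burnt)
Step 6: cell (0,1)='.' (+3 fires, +5 burnt)
Step 7: cell (0,1)='.' (+2 fires, +3 burnt)
Step 8: cell (0,1)='.' (+1 fires, +2 burnt)
Step 9: cell (0,1)='.' (+0 fires, +1 burnt)
  fire out at step 9

2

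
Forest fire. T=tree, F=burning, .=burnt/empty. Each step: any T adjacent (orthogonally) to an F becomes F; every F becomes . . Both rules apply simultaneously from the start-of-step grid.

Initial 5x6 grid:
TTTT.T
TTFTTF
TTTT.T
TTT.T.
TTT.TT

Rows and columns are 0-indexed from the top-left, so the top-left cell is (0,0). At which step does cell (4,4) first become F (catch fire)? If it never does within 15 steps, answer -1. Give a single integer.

Step 1: cell (4,4)='T' (+7 fires, +2 burnt)
Step 2: cell (4,4)='T' (+6 fires, +7 burnt)
Step 3: cell (4,4)='T' (+4 fires, +6 burnt)
Step 4: cell (4,4)='T' (+2 fires, +4 burnt)
Step 5: cell (4,4)='T' (+1 fires, +2 burnt)
Step 6: cell (4,4)='T' (+0 fires, +1 burnt)
  fire out at step 6
Target never catches fire within 15 steps

-1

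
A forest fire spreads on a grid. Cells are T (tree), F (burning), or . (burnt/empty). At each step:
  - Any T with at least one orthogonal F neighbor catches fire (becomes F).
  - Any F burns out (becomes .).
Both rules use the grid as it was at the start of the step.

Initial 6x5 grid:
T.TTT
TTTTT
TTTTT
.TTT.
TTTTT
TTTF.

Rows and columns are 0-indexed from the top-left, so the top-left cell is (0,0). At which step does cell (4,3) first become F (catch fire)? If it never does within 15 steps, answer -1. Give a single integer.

Step 1: cell (4,3)='F' (+2 fires, +1 burnt)
  -> target ignites at step 1
Step 2: cell (4,3)='.' (+4 fires, +2 burnt)
Step 3: cell (4,3)='.' (+4 fires, +4 burnt)
Step 4: cell (4,3)='.' (+5 fires, +4 burnt)
Step 5: cell (4,3)='.' (+4 fires, +5 burnt)
Step 6: cell (4,3)='.' (+4 fires, +4 burnt)
Step 7: cell (4,3)='.' (+1 fires, +4 burnt)
Step 8: cell (4,3)='.' (+1 fires, +1 burnt)
Step 9: cell (4,3)='.' (+0 fires, +1 burnt)
  fire out at step 9

1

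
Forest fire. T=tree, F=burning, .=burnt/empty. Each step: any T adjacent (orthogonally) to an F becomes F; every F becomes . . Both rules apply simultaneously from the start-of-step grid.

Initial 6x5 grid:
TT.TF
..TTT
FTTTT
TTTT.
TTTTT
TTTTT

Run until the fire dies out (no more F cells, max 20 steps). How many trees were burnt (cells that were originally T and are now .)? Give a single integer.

Answer: 22

Derivation:
Step 1: +4 fires, +2 burnt (F count now 4)
Step 2: +5 fires, +4 burnt (F count now 5)
Step 3: +5 fires, +5 burnt (F count now 5)
Step 4: +3 fires, +5 burnt (F count now 3)
Step 5: +2 fires, +3 burnt (F count now 2)
Step 6: +2 fires, +2 burnt (F count now 2)
Step 7: +1 fires, +2 burnt (F count now 1)
Step 8: +0 fires, +1 burnt (F count now 0)
Fire out after step 8
Initially T: 24, now '.': 28
Total burnt (originally-T cells now '.'): 22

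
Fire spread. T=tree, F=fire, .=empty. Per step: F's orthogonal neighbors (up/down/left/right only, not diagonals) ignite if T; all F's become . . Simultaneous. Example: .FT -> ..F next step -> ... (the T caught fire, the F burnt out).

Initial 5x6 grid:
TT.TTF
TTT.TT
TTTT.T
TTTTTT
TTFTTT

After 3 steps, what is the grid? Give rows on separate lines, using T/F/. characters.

Step 1: 5 trees catch fire, 2 burn out
  TT.TF.
  TTT.TF
  TTTT.T
  TTFTTT
  TF.FTT
Step 2: 8 trees catch fire, 5 burn out
  TT.F..
  TTT.F.
  TTFT.F
  TF.FTT
  F...FT
Step 3: 7 trees catch fire, 8 burn out
  TT....
  TTF...
  TF.F..
  F...FF
  .....F

TT....
TTF...
TF.F..
F...FF
.....F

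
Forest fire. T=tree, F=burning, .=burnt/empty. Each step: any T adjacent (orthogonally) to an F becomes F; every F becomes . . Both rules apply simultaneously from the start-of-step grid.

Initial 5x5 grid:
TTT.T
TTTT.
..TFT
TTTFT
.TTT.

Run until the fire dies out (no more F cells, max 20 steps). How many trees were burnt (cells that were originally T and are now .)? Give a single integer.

Answer: 16

Derivation:
Step 1: +6 fires, +2 burnt (F count now 6)
Step 2: +3 fires, +6 burnt (F count now 3)
Step 3: +4 fires, +3 burnt (F count now 4)
Step 4: +2 fires, +4 burnt (F count now 2)
Step 5: +1 fires, +2 burnt (F count now 1)
Step 6: +0 fires, +1 burnt (F count now 0)
Fire out after step 6
Initially T: 17, now '.': 24
Total burnt (originally-T cells now '.'): 16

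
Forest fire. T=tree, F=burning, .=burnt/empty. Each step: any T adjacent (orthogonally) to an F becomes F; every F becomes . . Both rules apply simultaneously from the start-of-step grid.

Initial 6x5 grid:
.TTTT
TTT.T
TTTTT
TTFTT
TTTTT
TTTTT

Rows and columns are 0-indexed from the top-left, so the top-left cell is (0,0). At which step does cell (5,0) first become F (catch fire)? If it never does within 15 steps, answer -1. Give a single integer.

Step 1: cell (5,0)='T' (+4 fires, +1 burnt)
Step 2: cell (5,0)='T' (+8 fires, +4 burnt)
Step 3: cell (5,0)='T' (+8 fires, +8 burnt)
Step 4: cell (5,0)='F' (+6 fires, +8 burnt)
  -> target ignites at step 4
Step 5: cell (5,0)='.' (+1 fires, +6 burnt)
Step 6: cell (5,0)='.' (+0 fires, +1 burnt)
  fire out at step 6

4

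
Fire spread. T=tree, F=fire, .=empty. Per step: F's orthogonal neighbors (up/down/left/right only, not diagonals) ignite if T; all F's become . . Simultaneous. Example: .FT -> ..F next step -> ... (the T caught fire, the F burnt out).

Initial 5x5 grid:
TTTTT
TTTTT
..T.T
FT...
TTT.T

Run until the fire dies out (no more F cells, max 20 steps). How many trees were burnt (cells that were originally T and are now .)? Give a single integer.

Answer: 4

Derivation:
Step 1: +2 fires, +1 burnt (F count now 2)
Step 2: +1 fires, +2 burnt (F count now 1)
Step 3: +1 fires, +1 burnt (F count now 1)
Step 4: +0 fires, +1 burnt (F count now 0)
Fire out after step 4
Initially T: 17, now '.': 12
Total burnt (originally-T cells now '.'): 4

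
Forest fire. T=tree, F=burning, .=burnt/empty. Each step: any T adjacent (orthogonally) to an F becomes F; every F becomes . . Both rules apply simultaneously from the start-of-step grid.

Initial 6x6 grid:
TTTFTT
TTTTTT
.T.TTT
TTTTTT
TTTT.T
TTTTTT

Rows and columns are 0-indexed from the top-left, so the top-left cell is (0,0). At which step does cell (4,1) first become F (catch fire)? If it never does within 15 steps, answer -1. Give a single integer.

Step 1: cell (4,1)='T' (+3 fires, +1 burnt)
Step 2: cell (4,1)='T' (+5 fires, +3 burnt)
Step 3: cell (4,1)='T' (+5 fires, +5 burnt)
Step 4: cell (4,1)='T' (+6 fires, +5 burnt)
Step 5: cell (4,1)='T' (+4 fires, +6 burnt)
Step 6: cell (4,1)='F' (+5 fires, +4 burnt)
  -> target ignites at step 6
Step 7: cell (4,1)='.' (+3 fires, +5 burnt)
Step 8: cell (4,1)='.' (+1 fires, +3 burnt)
Step 9: cell (4,1)='.' (+0 fires, +1 burnt)
  fire out at step 9

6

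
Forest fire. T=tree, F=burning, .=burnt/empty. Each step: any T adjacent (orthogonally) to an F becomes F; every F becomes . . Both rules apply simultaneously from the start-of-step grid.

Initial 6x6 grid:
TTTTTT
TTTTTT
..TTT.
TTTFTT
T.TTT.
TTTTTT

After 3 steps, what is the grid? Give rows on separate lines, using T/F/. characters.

Step 1: 4 trees catch fire, 1 burn out
  TTTTTT
  TTTTTT
  ..TFT.
  TTF.FT
  T.TFT.
  TTTTTT
Step 2: 8 trees catch fire, 4 burn out
  TTTTTT
  TTTFTT
  ..F.F.
  TF...F
  T.F.F.
  TTTFTT
Step 3: 6 trees catch fire, 8 burn out
  TTTFTT
  TTF.FT
  ......
  F.....
  T.....
  TTF.FT

TTTFTT
TTF.FT
......
F.....
T.....
TTF.FT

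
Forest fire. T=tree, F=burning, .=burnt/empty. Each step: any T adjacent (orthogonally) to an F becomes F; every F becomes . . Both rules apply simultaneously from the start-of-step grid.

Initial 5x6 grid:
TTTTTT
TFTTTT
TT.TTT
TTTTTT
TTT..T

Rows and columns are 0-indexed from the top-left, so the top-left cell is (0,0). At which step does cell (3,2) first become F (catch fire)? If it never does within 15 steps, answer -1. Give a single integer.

Step 1: cell (3,2)='T' (+4 fires, +1 burnt)
Step 2: cell (3,2)='T' (+5 fires, +4 burnt)
Step 3: cell (3,2)='F' (+6 fires, +5 burnt)
  -> target ignites at step 3
Step 4: cell (3,2)='.' (+6 fires, +6 burnt)
Step 5: cell (3,2)='.' (+3 fires, +6 burnt)
Step 6: cell (3,2)='.' (+1 fires, +3 burnt)
Step 7: cell (3,2)='.' (+1 fires, +1 burnt)
Step 8: cell (3,2)='.' (+0 fires, +1 burnt)
  fire out at step 8

3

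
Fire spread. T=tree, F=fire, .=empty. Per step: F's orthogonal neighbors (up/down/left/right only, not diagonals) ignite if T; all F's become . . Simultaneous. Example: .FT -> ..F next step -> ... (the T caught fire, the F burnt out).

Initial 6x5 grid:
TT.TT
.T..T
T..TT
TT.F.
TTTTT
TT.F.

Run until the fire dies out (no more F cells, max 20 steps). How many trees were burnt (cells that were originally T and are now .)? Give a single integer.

Step 1: +2 fires, +2 burnt (F count now 2)
Step 2: +3 fires, +2 burnt (F count now 3)
Step 3: +2 fires, +3 burnt (F count now 2)
Step 4: +4 fires, +2 burnt (F count now 4)
Step 5: +3 fires, +4 burnt (F count now 3)
Step 6: +1 fires, +3 burnt (F count now 1)
Step 7: +0 fires, +1 burnt (F count now 0)
Fire out after step 7
Initially T: 18, now '.': 27
Total burnt (originally-T cells now '.'): 15

Answer: 15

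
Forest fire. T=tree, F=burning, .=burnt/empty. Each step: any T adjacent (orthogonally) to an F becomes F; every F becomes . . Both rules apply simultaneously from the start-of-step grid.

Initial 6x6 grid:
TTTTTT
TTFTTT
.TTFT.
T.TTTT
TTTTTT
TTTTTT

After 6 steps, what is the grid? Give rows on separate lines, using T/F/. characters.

Step 1: 6 trees catch fire, 2 burn out
  TTFTTT
  TF.FTT
  .TF.F.
  T.TFTT
  TTTTTT
  TTTTTT
Step 2: 8 trees catch fire, 6 burn out
  TF.FTT
  F...FT
  .F....
  T.F.FT
  TTTFTT
  TTTTTT
Step 3: 7 trees catch fire, 8 burn out
  F...FT
  .....F
  ......
  T....F
  TTF.FT
  TTTFTT
Step 4: 5 trees catch fire, 7 burn out
  .....F
  ......
  ......
  T.....
  TF...F
  TTF.FT
Step 5: 3 trees catch fire, 5 burn out
  ......
  ......
  ......
  T.....
  F.....
  TF...F
Step 6: 2 trees catch fire, 3 burn out
  ......
  ......
  ......
  F.....
  ......
  F.....

......
......
......
F.....
......
F.....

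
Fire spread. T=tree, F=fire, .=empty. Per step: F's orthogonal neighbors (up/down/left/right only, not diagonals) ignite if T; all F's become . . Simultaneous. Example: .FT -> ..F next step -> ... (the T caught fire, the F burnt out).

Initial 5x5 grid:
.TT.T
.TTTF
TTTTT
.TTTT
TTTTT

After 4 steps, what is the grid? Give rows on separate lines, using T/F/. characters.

Step 1: 3 trees catch fire, 1 burn out
  .TT.F
  .TTF.
  TTTTF
  .TTTT
  TTTTT
Step 2: 3 trees catch fire, 3 burn out
  .TT..
  .TF..
  TTTF.
  .TTTF
  TTTTT
Step 3: 5 trees catch fire, 3 burn out
  .TF..
  .F...
  TTF..
  .TTF.
  TTTTF
Step 4: 4 trees catch fire, 5 burn out
  .F...
  .....
  TF...
  .TF..
  TTTF.

.F...
.....
TF...
.TF..
TTTF.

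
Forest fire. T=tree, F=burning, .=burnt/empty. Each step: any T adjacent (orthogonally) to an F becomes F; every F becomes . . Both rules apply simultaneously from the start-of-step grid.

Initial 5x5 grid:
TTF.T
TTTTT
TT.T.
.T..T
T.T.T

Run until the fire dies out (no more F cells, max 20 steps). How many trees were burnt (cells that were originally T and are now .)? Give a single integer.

Answer: 12

Derivation:
Step 1: +2 fires, +1 burnt (F count now 2)
Step 2: +3 fires, +2 burnt (F count now 3)
Step 3: +4 fires, +3 burnt (F count now 4)
Step 4: +3 fires, +4 burnt (F count now 3)
Step 5: +0 fires, +3 burnt (F count now 0)
Fire out after step 5
Initially T: 16, now '.': 21
Total burnt (originally-T cells now '.'): 12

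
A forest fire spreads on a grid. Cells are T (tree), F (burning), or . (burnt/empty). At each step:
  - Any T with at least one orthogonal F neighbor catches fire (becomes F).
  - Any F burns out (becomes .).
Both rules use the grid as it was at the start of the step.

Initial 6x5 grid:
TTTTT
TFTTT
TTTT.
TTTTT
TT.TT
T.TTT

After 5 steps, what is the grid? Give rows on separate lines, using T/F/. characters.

Step 1: 4 trees catch fire, 1 burn out
  TFTTT
  F.FTT
  TFTT.
  TTTTT
  TT.TT
  T.TTT
Step 2: 6 trees catch fire, 4 burn out
  F.FTT
  ...FT
  F.FT.
  TFTTT
  TT.TT
  T.TTT
Step 3: 6 trees catch fire, 6 burn out
  ...FT
  ....F
  ...F.
  F.FTT
  TF.TT
  T.TTT
Step 4: 3 trees catch fire, 6 burn out
  ....F
  .....
  .....
  ...FT
  F..TT
  T.TTT
Step 5: 3 trees catch fire, 3 burn out
  .....
  .....
  .....
  ....F
  ...FT
  F.TTT

.....
.....
.....
....F
...FT
F.TTT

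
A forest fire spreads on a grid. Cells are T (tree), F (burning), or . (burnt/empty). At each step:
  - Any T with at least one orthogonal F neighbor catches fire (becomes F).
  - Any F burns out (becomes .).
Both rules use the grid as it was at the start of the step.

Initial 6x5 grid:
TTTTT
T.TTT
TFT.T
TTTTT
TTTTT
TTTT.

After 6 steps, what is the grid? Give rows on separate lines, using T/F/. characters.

Step 1: 3 trees catch fire, 1 burn out
  TTTTT
  T.TTT
  F.F.T
  TFTTT
  TTTTT
  TTTT.
Step 2: 5 trees catch fire, 3 burn out
  TTTTT
  F.FTT
  ....T
  F.FTT
  TFTTT
  TTTT.
Step 3: 7 trees catch fire, 5 burn out
  FTFTT
  ...FT
  ....T
  ...FT
  F.FTT
  TFTT.
Step 4: 7 trees catch fire, 7 burn out
  .F.FT
  ....F
  ....T
  ....F
  ...FT
  F.FT.
Step 5: 4 trees catch fire, 7 burn out
  ....F
  .....
  ....F
  .....
  ....F
  ...F.
Step 6: 0 trees catch fire, 4 burn out
  .....
  .....
  .....
  .....
  .....
  .....

.....
.....
.....
.....
.....
.....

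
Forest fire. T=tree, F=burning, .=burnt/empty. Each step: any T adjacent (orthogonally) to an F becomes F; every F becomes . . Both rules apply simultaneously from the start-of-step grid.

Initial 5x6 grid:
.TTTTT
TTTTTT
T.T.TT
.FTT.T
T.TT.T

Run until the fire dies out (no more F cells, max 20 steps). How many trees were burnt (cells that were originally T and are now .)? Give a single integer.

Answer: 21

Derivation:
Step 1: +1 fires, +1 burnt (F count now 1)
Step 2: +3 fires, +1 burnt (F count now 3)
Step 3: +2 fires, +3 burnt (F count now 2)
Step 4: +3 fires, +2 burnt (F count now 3)
Step 5: +4 fires, +3 burnt (F count now 4)
Step 6: +4 fires, +4 burnt (F count now 4)
Step 7: +2 fires, +4 burnt (F count now 2)
Step 8: +1 fires, +2 burnt (F count now 1)
Step 9: +1 fires, +1 burnt (F count now 1)
Step 10: +0 fires, +1 burnt (F count now 0)
Fire out after step 10
Initially T: 22, now '.': 29
Total burnt (originally-T cells now '.'): 21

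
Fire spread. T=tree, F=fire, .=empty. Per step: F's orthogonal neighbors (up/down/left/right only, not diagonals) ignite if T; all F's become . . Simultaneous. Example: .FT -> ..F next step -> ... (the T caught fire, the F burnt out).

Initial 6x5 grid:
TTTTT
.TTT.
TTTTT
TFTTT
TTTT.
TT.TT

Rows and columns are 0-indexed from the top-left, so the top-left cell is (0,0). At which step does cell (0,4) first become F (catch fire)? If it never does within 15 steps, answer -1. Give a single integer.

Step 1: cell (0,4)='T' (+4 fires, +1 burnt)
Step 2: cell (0,4)='T' (+7 fires, +4 burnt)
Step 3: cell (0,4)='T' (+6 fires, +7 burnt)
Step 4: cell (0,4)='T' (+5 fires, +6 burnt)
Step 5: cell (0,4)='T' (+2 fires, +5 burnt)
Step 6: cell (0,4)='F' (+1 fires, +2 burnt)
  -> target ignites at step 6
Step 7: cell (0,4)='.' (+0 fires, +1 burnt)
  fire out at step 7

6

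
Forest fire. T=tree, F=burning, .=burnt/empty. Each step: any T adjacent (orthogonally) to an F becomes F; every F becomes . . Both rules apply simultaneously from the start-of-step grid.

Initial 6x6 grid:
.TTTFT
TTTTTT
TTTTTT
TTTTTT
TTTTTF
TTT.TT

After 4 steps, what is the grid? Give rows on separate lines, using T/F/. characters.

Step 1: 6 trees catch fire, 2 burn out
  .TTF.F
  TTTTFT
  TTTTTT
  TTTTTF
  TTTTF.
  TTT.TF
Step 2: 8 trees catch fire, 6 burn out
  .TF...
  TTTF.F
  TTTTFF
  TTTTF.
  TTTF..
  TTT.F.
Step 3: 5 trees catch fire, 8 burn out
  .F....
  TTF...
  TTTF..
  TTTF..
  TTF...
  TTT...
Step 4: 5 trees catch fire, 5 burn out
  ......
  TF....
  TTF...
  TTF...
  TF....
  TTF...

......
TF....
TTF...
TTF...
TF....
TTF...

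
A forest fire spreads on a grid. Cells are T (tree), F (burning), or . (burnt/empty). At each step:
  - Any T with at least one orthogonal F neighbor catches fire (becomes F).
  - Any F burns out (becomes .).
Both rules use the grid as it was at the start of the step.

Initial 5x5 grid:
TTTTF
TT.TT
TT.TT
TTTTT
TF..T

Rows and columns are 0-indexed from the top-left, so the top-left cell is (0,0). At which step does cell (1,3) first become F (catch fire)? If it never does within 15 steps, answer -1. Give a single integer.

Step 1: cell (1,3)='T' (+4 fires, +2 burnt)
Step 2: cell (1,3)='F' (+6 fires, +4 burnt)
  -> target ignites at step 2
Step 3: cell (1,3)='.' (+6 fires, +6 burnt)
Step 4: cell (1,3)='.' (+3 fires, +6 burnt)
Step 5: cell (1,3)='.' (+0 fires, +3 burnt)
  fire out at step 5

2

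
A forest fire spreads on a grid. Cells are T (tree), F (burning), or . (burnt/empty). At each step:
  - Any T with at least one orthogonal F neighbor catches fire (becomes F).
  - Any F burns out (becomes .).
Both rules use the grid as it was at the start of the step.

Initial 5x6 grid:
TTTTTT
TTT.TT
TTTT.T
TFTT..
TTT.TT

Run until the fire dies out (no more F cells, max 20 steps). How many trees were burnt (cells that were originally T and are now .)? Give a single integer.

Answer: 22

Derivation:
Step 1: +4 fires, +1 burnt (F count now 4)
Step 2: +6 fires, +4 burnt (F count now 6)
Step 3: +4 fires, +6 burnt (F count now 4)
Step 4: +2 fires, +4 burnt (F count now 2)
Step 5: +1 fires, +2 burnt (F count now 1)
Step 6: +1 fires, +1 burnt (F count now 1)
Step 7: +2 fires, +1 burnt (F count now 2)
Step 8: +1 fires, +2 burnt (F count now 1)
Step 9: +1 fires, +1 burnt (F count now 1)
Step 10: +0 fires, +1 burnt (F count now 0)
Fire out after step 10
Initially T: 24, now '.': 28
Total burnt (originally-T cells now '.'): 22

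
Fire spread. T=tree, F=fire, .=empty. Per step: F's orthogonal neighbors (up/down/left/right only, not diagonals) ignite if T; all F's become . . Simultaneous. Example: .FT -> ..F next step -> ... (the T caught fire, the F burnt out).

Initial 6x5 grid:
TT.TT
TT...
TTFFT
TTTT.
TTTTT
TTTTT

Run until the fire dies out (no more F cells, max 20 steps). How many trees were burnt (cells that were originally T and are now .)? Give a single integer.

Step 1: +4 fires, +2 burnt (F count now 4)
Step 2: +5 fires, +4 burnt (F count now 5)
Step 3: +7 fires, +5 burnt (F count now 7)
Step 4: +4 fires, +7 burnt (F count now 4)
Step 5: +1 fires, +4 burnt (F count now 1)
Step 6: +0 fires, +1 burnt (F count now 0)
Fire out after step 6
Initially T: 23, now '.': 28
Total burnt (originally-T cells now '.'): 21

Answer: 21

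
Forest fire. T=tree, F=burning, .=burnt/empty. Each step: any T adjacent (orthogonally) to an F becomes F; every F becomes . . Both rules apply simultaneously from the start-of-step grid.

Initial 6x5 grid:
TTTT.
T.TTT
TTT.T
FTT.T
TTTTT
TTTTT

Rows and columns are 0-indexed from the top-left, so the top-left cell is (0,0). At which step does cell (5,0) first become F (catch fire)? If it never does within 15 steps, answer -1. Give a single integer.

Step 1: cell (5,0)='T' (+3 fires, +1 burnt)
Step 2: cell (5,0)='F' (+5 fires, +3 burnt)
  -> target ignites at step 2
Step 3: cell (5,0)='.' (+4 fires, +5 burnt)
Step 4: cell (5,0)='.' (+4 fires, +4 burnt)
Step 5: cell (5,0)='.' (+4 fires, +4 burnt)
Step 6: cell (5,0)='.' (+4 fires, +4 burnt)
Step 7: cell (5,0)='.' (+1 fires, +4 burnt)
Step 8: cell (5,0)='.' (+0 fires, +1 burnt)
  fire out at step 8

2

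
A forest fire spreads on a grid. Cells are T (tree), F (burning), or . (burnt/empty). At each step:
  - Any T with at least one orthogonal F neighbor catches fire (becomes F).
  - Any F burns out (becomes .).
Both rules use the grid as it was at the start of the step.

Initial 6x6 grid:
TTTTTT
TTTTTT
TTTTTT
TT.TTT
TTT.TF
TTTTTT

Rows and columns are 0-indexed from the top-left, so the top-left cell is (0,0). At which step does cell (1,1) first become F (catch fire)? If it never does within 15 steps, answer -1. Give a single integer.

Step 1: cell (1,1)='T' (+3 fires, +1 burnt)
Step 2: cell (1,1)='T' (+3 fires, +3 burnt)
Step 3: cell (1,1)='T' (+4 fires, +3 burnt)
Step 4: cell (1,1)='T' (+4 fires, +4 burnt)
Step 5: cell (1,1)='T' (+5 fires, +4 burnt)
Step 6: cell (1,1)='T' (+5 fires, +5 burnt)
Step 7: cell (1,1)='F' (+5 fires, +5 burnt)
  -> target ignites at step 7
Step 8: cell (1,1)='.' (+3 fires, +5 burnt)
Step 9: cell (1,1)='.' (+1 fires, +3 burnt)
Step 10: cell (1,1)='.' (+0 fires, +1 burnt)
  fire out at step 10

7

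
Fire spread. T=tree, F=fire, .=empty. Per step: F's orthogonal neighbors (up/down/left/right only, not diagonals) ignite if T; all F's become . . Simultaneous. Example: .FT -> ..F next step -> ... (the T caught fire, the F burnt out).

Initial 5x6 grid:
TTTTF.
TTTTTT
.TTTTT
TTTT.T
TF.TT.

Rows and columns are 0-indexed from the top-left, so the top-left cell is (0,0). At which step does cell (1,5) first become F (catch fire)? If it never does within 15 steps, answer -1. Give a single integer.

Step 1: cell (1,5)='T' (+4 fires, +2 burnt)
Step 2: cell (1,5)='F' (+7 fires, +4 burnt)
  -> target ignites at step 2
Step 3: cell (1,5)='.' (+7 fires, +7 burnt)
Step 4: cell (1,5)='.' (+4 fires, +7 burnt)
Step 5: cell (1,5)='.' (+1 fires, +4 burnt)
Step 6: cell (1,5)='.' (+0 fires, +1 burnt)
  fire out at step 6

2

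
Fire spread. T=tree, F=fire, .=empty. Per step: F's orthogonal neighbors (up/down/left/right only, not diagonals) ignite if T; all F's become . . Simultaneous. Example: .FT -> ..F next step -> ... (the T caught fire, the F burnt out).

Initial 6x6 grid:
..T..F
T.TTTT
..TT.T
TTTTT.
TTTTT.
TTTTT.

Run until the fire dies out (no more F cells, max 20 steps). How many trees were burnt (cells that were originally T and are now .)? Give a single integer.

Step 1: +1 fires, +1 burnt (F count now 1)
Step 2: +2 fires, +1 burnt (F count now 2)
Step 3: +1 fires, +2 burnt (F count now 1)
Step 4: +2 fires, +1 burnt (F count now 2)
Step 5: +3 fires, +2 burnt (F count now 3)
Step 6: +3 fires, +3 burnt (F count now 3)
Step 7: +4 fires, +3 burnt (F count now 4)
Step 8: +4 fires, +4 burnt (F count now 4)
Step 9: +2 fires, +4 burnt (F count now 2)
Step 10: +1 fires, +2 burnt (F count now 1)
Step 11: +0 fires, +1 burnt (F count now 0)
Fire out after step 11
Initially T: 24, now '.': 35
Total burnt (originally-T cells now '.'): 23

Answer: 23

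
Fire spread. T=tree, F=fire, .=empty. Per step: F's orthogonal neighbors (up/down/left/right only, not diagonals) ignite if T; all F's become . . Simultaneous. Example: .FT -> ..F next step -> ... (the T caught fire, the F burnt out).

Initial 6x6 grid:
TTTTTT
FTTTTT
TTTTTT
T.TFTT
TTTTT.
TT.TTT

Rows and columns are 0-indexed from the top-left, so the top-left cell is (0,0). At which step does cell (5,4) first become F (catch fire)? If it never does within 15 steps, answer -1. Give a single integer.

Step 1: cell (5,4)='T' (+7 fires, +2 burnt)
Step 2: cell (5,4)='T' (+11 fires, +7 burnt)
Step 3: cell (5,4)='F' (+7 fires, +11 burnt)
  -> target ignites at step 3
Step 4: cell (5,4)='.' (+5 fires, +7 burnt)
Step 5: cell (5,4)='.' (+1 fires, +5 burnt)
Step 6: cell (5,4)='.' (+0 fires, +1 burnt)
  fire out at step 6

3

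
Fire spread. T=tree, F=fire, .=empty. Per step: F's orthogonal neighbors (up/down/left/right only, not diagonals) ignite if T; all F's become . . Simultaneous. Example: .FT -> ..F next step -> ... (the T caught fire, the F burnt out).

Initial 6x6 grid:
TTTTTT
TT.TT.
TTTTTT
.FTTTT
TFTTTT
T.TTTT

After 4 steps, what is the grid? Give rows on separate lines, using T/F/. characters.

Step 1: 4 trees catch fire, 2 burn out
  TTTTTT
  TT.TT.
  TFTTTT
  ..FTTT
  F.FTTT
  T.TTTT
Step 2: 7 trees catch fire, 4 burn out
  TTTTTT
  TF.TT.
  F.FTTT
  ...FTT
  ...FTT
  F.FTTT
Step 3: 6 trees catch fire, 7 burn out
  TFTTTT
  F..TT.
  ...FTT
  ....FT
  ....FT
  ...FTT
Step 4: 7 trees catch fire, 6 burn out
  F.FTTT
  ...FT.
  ....FT
  .....F
  .....F
  ....FT

F.FTTT
...FT.
....FT
.....F
.....F
....FT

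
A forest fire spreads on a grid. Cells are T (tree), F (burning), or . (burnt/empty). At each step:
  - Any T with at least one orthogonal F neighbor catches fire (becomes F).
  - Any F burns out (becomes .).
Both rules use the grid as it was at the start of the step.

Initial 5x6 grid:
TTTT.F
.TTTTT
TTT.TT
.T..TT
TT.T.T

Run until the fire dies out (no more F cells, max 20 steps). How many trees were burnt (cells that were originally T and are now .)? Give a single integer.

Step 1: +1 fires, +1 burnt (F count now 1)
Step 2: +2 fires, +1 burnt (F count now 2)
Step 3: +3 fires, +2 burnt (F count now 3)
Step 4: +4 fires, +3 burnt (F count now 4)
Step 5: +3 fires, +4 burnt (F count now 3)
Step 6: +2 fires, +3 burnt (F count now 2)
Step 7: +3 fires, +2 burnt (F count now 3)
Step 8: +1 fires, +3 burnt (F count now 1)
Step 9: +1 fires, +1 burnt (F count now 1)
Step 10: +0 fires, +1 burnt (F count now 0)
Fire out after step 10
Initially T: 21, now '.': 29
Total burnt (originally-T cells now '.'): 20

Answer: 20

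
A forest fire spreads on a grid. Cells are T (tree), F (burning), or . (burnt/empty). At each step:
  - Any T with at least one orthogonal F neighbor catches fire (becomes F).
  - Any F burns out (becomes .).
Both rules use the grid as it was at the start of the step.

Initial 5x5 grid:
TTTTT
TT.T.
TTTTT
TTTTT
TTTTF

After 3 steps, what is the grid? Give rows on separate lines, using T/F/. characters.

Step 1: 2 trees catch fire, 1 burn out
  TTTTT
  TT.T.
  TTTTT
  TTTTF
  TTTF.
Step 2: 3 trees catch fire, 2 burn out
  TTTTT
  TT.T.
  TTTTF
  TTTF.
  TTF..
Step 3: 3 trees catch fire, 3 burn out
  TTTTT
  TT.T.
  TTTF.
  TTF..
  TF...

TTTTT
TT.T.
TTTF.
TTF..
TF...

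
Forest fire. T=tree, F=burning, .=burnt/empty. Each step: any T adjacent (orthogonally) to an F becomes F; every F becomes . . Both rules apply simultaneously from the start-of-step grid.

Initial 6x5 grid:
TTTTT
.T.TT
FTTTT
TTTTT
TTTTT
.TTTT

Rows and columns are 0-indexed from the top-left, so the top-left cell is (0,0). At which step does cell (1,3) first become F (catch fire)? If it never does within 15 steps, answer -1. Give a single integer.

Step 1: cell (1,3)='T' (+2 fires, +1 burnt)
Step 2: cell (1,3)='T' (+4 fires, +2 burnt)
Step 3: cell (1,3)='T' (+4 fires, +4 burnt)
Step 4: cell (1,3)='F' (+7 fires, +4 burnt)
  -> target ignites at step 4
Step 5: cell (1,3)='.' (+5 fires, +7 burnt)
Step 6: cell (1,3)='.' (+3 fires, +5 burnt)
Step 7: cell (1,3)='.' (+1 fires, +3 burnt)
Step 8: cell (1,3)='.' (+0 fires, +1 burnt)
  fire out at step 8

4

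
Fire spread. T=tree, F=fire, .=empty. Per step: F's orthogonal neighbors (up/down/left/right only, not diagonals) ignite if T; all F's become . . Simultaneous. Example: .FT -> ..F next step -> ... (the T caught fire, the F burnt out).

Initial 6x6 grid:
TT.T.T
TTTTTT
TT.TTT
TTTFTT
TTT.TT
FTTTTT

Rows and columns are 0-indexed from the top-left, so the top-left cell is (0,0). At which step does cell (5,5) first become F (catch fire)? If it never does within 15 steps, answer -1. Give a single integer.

Step 1: cell (5,5)='T' (+5 fires, +2 burnt)
Step 2: cell (5,5)='T' (+9 fires, +5 burnt)
Step 3: cell (5,5)='T' (+9 fires, +9 burnt)
Step 4: cell (5,5)='F' (+4 fires, +9 burnt)
  -> target ignites at step 4
Step 5: cell (5,5)='.' (+3 fires, +4 burnt)
Step 6: cell (5,5)='.' (+0 fires, +3 burnt)
  fire out at step 6

4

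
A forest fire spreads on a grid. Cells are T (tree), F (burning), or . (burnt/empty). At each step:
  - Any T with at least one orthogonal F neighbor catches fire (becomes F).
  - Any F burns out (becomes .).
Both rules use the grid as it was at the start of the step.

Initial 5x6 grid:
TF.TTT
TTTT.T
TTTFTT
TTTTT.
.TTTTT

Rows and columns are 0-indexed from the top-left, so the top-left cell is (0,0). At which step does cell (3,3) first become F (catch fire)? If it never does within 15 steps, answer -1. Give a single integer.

Step 1: cell (3,3)='F' (+6 fires, +2 burnt)
  -> target ignites at step 1
Step 2: cell (3,3)='.' (+8 fires, +6 burnt)
Step 3: cell (3,3)='.' (+6 fires, +8 burnt)
Step 4: cell (3,3)='.' (+4 fires, +6 burnt)
Step 5: cell (3,3)='.' (+0 fires, +4 burnt)
  fire out at step 5

1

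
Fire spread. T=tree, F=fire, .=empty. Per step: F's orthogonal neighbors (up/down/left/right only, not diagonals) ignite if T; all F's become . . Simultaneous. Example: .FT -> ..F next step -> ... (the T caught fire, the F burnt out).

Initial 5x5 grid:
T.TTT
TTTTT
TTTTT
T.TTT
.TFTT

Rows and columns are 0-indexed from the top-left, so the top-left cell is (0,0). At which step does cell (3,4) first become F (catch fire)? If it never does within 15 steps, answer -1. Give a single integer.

Step 1: cell (3,4)='T' (+3 fires, +1 burnt)
Step 2: cell (3,4)='T' (+3 fires, +3 burnt)
Step 3: cell (3,4)='F' (+4 fires, +3 burnt)
  -> target ignites at step 3
Step 4: cell (3,4)='.' (+5 fires, +4 burnt)
Step 5: cell (3,4)='.' (+4 fires, +5 burnt)
Step 6: cell (3,4)='.' (+2 fires, +4 burnt)
Step 7: cell (3,4)='.' (+0 fires, +2 burnt)
  fire out at step 7

3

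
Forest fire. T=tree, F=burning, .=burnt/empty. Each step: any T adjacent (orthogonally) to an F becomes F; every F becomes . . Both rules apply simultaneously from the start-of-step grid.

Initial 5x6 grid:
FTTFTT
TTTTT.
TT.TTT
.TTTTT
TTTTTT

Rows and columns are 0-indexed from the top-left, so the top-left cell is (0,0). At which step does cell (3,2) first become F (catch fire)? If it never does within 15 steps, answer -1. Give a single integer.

Step 1: cell (3,2)='T' (+5 fires, +2 burnt)
Step 2: cell (3,2)='T' (+6 fires, +5 burnt)
Step 3: cell (3,2)='T' (+3 fires, +6 burnt)
Step 4: cell (3,2)='F' (+5 fires, +3 burnt)
  -> target ignites at step 4
Step 5: cell (3,2)='.' (+4 fires, +5 burnt)
Step 6: cell (3,2)='.' (+2 fires, +4 burnt)
Step 7: cell (3,2)='.' (+0 fires, +2 burnt)
  fire out at step 7

4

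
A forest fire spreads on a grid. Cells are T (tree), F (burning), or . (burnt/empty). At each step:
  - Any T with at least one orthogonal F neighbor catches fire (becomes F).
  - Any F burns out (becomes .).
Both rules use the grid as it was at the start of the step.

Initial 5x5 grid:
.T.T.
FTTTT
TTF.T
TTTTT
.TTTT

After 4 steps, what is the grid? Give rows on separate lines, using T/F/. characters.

Step 1: 5 trees catch fire, 2 burn out
  .T.T.
  .FFTT
  FF..T
  TTFTT
  .TTTT
Step 2: 6 trees catch fire, 5 burn out
  .F.T.
  ...FT
  ....T
  FF.FT
  .TFTT
Step 3: 5 trees catch fire, 6 burn out
  ...F.
  ....F
  ....T
  ....F
  .F.FT
Step 4: 2 trees catch fire, 5 burn out
  .....
  .....
  ....F
  .....
  ....F

.....
.....
....F
.....
....F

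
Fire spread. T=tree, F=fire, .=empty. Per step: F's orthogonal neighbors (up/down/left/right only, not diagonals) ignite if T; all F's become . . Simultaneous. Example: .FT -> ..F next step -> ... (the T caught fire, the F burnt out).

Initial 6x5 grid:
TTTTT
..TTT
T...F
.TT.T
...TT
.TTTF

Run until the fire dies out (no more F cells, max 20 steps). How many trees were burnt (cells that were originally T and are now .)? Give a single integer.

Answer: 14

Derivation:
Step 1: +4 fires, +2 burnt (F count now 4)
Step 2: +4 fires, +4 burnt (F count now 4)
Step 3: +3 fires, +4 burnt (F count now 3)
Step 4: +1 fires, +3 burnt (F count now 1)
Step 5: +1 fires, +1 burnt (F count now 1)
Step 6: +1 fires, +1 burnt (F count now 1)
Step 7: +0 fires, +1 burnt (F count now 0)
Fire out after step 7
Initially T: 17, now '.': 27
Total burnt (originally-T cells now '.'): 14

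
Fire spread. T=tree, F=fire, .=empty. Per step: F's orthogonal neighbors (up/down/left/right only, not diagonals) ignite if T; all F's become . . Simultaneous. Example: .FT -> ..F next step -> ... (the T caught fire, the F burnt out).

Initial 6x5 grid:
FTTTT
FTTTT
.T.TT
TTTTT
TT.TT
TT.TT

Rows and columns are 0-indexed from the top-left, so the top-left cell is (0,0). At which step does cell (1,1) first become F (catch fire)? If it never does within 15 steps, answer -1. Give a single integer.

Step 1: cell (1,1)='F' (+2 fires, +2 burnt)
  -> target ignites at step 1
Step 2: cell (1,1)='.' (+3 fires, +2 burnt)
Step 3: cell (1,1)='.' (+3 fires, +3 burnt)
Step 4: cell (1,1)='.' (+6 fires, +3 burnt)
Step 5: cell (1,1)='.' (+4 fires, +6 burnt)
Step 6: cell (1,1)='.' (+3 fires, +4 burnt)
Step 7: cell (1,1)='.' (+2 fires, +3 burnt)
Step 8: cell (1,1)='.' (+1 fires, +2 burnt)
Step 9: cell (1,1)='.' (+0 fires, +1 burnt)
  fire out at step 9

1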